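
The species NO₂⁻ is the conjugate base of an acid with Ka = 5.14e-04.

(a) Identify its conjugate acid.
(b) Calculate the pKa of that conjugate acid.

(a) The conjugate acid is formed by adding one H⁺ to NO₂⁻, giving HNO₂. (b) pKa = -log(Ka) = -log(5.14e-04) = 3.29.

Conjugate acid: HNO₂; pK_a = 3.29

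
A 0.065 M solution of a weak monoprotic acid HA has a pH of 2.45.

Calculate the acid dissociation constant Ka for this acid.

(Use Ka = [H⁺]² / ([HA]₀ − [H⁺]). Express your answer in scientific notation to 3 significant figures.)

[H⁺] = 10^(−pH) = 10^(−2.45) = 3.548e-03 M. For HA ⇌ H⁺ + A⁻, Ka = [H⁺][A⁻]/[HA] = [H⁺]² / ([HA]₀ − [H⁺]) = (3.548e-03)² / (0.065 − 3.548e-03) = 2.05e-04.

K_a = 2.05e-04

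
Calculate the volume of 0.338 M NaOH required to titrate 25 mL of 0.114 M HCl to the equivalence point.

At equivalence: moles acid = moles base. moles HCl = 0.114 × 25/1000 = 0.00285 mol. V_base = moles / 0.338 × 1000 = 8.4 mL.

V_{base} = 8.4 mL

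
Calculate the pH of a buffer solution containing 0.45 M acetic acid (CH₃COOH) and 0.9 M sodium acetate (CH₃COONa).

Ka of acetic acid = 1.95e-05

pKa = -log(1.95e-05) = 4.71. pH = pKa + log([A⁻]/[HA]) = 4.71 + log(0.9/0.45)

pH = 5.01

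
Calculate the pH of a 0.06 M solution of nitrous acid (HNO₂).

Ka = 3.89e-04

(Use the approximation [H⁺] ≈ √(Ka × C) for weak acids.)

[H⁺] = √(Ka × C) = √(3.89e-04 × 0.06) = 4.8311e-03. pH = -log(4.8311e-03)

pH = 2.32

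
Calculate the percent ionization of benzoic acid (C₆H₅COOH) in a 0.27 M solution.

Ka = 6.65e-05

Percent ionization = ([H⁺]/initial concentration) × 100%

Using Ka equilibrium: x² + Ka×x - Ka×C = 0. Solving: [H⁺] = 4.2042e-03. Percent = (4.2042e-03/0.27) × 100

Percent ionization = 1.56%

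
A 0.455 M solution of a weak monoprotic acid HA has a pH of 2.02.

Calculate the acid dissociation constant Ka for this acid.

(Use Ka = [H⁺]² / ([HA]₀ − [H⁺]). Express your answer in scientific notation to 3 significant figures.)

[H⁺] = 10^(−pH) = 10^(−2.02) = 9.550e-03 M. For HA ⇌ H⁺ + A⁻, Ka = [H⁺][A⁻]/[HA] = [H⁺]² / ([HA]₀ − [H⁺]) = (9.550e-03)² / (0.455 − 9.550e-03) = 2.05e-04.

K_a = 2.05e-04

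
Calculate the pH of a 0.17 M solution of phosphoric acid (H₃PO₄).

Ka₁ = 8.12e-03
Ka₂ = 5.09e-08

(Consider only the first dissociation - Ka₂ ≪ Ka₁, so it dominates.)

First dissociation dominates. From Ka₁ = [H⁺][HA⁻]/[H₂A], x² + Ka₁·x − Ka₁·C = 0 with C = 0.17 M and Ka₁ = 8.12e-03. Solving: [H⁺] = (−Ka₁ + √(Ka₁² + 4·Ka₁·C)) / 2 = 3.3315e-02 M. pH = -log(3.3315e-02) = 1.48.

pH = 1.48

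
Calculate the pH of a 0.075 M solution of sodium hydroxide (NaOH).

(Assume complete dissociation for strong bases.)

[OH⁻] = 0.075 M for strong base. pOH = -log[OH⁻] = 1.12, pH = 14 - pOH

pH = 12.88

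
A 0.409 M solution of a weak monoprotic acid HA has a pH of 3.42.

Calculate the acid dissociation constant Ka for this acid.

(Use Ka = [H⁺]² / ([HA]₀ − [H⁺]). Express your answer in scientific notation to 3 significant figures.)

[H⁺] = 10^(−pH) = 10^(−3.42) = 3.802e-04 M. For HA ⇌ H⁺ + A⁻, Ka = [H⁺][A⁻]/[HA] = [H⁺]² / ([HA]₀ − [H⁺]) = (3.802e-04)² / (0.409 − 3.802e-04) = 3.54e-07.

K_a = 3.54e-07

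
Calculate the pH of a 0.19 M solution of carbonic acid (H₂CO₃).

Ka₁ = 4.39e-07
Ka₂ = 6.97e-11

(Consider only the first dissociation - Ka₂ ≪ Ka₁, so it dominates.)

First dissociation dominates. From Ka₁ = [H⁺][HA⁻]/[H₂A], x² + Ka₁·x − Ka₁·C = 0 with C = 0.19 M and Ka₁ = 4.39e-07. Solving: [H⁺] = (−Ka₁ + √(Ka₁² + 4·Ka₁·C)) / 2 = 2.8859e-04 M. pH = -log(2.8859e-04) = 3.54.

pH = 3.54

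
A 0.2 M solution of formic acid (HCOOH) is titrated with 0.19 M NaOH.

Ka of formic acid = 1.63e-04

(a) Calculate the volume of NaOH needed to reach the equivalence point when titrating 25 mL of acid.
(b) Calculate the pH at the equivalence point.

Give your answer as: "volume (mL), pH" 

moles acid = 0.2 × 25/1000 = 0.005 mol; V_base = moles/0.19 × 1000 = 26.3 mL. At equivalence only the conjugate base is present: [A⁻] = 0.005/0.051 = 9.7436e-02 M. Kb = Kw/Ka = 6.13e-11; [OH⁻] = √(Kb × [A⁻]) = 2.4449e-06; pOH = 5.61; pH = 14 - pOH = 8.39.

V = 26.3 mL, pH = 8.39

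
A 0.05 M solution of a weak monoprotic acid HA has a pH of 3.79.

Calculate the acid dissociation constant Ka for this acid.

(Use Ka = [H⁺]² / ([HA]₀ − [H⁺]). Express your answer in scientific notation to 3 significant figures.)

[H⁺] = 10^(−pH) = 10^(−3.79) = 1.622e-04 M. For HA ⇌ H⁺ + A⁻, Ka = [H⁺][A⁻]/[HA] = [H⁺]² / ([HA]₀ − [H⁺]) = (1.622e-04)² / (0.05 − 1.622e-04) = 5.28e-07.

K_a = 5.28e-07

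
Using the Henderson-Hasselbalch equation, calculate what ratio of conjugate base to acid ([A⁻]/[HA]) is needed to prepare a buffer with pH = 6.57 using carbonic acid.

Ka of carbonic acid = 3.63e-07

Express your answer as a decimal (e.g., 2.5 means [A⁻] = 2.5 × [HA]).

pKa = -log(3.63e-07) = 6.4401. pH = pKa + log([A⁻]/[HA]), so log([A⁻]/[HA]) = pH − pKa = 6.57 − 6.4401 = 0.1299. [A⁻]/[HA] = 10^(0.1299) = 1.35

[A⁻]/[HA] = 1.35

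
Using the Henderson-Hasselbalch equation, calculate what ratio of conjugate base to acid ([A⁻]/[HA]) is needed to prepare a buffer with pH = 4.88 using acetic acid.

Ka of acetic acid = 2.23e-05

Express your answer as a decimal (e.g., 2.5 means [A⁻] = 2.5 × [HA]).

pKa = -log(2.23e-05) = 4.6517. pH = pKa + log([A⁻]/[HA]), so log([A⁻]/[HA]) = pH − pKa = 4.88 − 4.6517 = 0.2283. [A⁻]/[HA] = 10^(0.2283) = 1.69

[A⁻]/[HA] = 1.69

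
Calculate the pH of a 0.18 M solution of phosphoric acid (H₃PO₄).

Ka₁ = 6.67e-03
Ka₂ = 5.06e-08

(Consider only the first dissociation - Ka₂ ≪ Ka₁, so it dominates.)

First dissociation dominates. From Ka₁ = [H⁺][HA⁻]/[H₂A], x² + Ka₁·x − Ka₁·C = 0 with C = 0.18 M and Ka₁ = 6.67e-03. Solving: [H⁺] = (−Ka₁ + √(Ka₁² + 4·Ka₁·C)) / 2 = 3.1475e-02 M. pH = -log(3.1475e-02) = 1.50.

pH = 1.50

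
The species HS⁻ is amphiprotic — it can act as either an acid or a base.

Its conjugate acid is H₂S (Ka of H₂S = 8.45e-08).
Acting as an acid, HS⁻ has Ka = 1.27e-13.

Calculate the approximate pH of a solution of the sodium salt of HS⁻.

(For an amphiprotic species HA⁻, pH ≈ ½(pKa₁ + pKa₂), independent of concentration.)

pKa₁ = -log(8.45e-08) = 7.07; pKa₂ = -log(1.27e-13) = 12.90. For an amphiprotic species, pH ≈ ½(pKa₁ + pKa₂) = ½(7.07 + 12.90) = 9.98.

pH = 9.98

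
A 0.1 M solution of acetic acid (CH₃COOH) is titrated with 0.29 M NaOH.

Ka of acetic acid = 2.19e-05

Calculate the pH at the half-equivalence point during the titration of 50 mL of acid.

At half-equivalence [HA] = [A⁻], so Henderson-Hasselbalch gives pH = pKa = -log(2.19e-05) = 4.66.

pH = pKa = 4.66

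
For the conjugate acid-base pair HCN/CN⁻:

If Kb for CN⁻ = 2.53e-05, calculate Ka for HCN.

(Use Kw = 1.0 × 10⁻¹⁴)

For a conjugate pair Ka × Kb = Kw, so Ka = Kw/Kb = 1.0 × 10⁻¹⁴ / 2.53e-05 = 3.95e-10.

K_a = 3.95e-10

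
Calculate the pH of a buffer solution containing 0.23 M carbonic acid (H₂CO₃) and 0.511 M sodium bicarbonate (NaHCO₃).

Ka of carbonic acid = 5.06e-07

pKa = -log(5.06e-07) = 6.30. pH = pKa + log([A⁻]/[HA]) = 6.30 + log(0.511/0.23)

pH = 6.64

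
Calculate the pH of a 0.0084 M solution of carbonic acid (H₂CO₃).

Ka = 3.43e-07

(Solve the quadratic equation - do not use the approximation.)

x² + Ka×x - Ka×C = 0. Using quadratic formula: [H⁺] = 5.3506e-05

pH = 4.27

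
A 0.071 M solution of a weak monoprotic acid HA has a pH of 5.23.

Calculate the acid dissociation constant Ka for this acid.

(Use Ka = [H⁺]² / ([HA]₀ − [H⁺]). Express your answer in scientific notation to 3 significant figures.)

[H⁺] = 10^(−pH) = 10^(−5.23) = 5.888e-06 M. For HA ⇌ H⁺ + A⁻, Ka = [H⁺][A⁻]/[HA] = [H⁺]² / ([HA]₀ − [H⁺]) = (5.888e-06)² / (0.071 − 5.888e-06) = 4.88e-10.

K_a = 4.88e-10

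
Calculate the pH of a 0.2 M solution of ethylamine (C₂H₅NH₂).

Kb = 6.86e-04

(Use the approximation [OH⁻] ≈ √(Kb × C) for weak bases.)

[OH⁻] = √(Kb × C) = √(6.86e-04 × 0.2) = 1.1713e-02. pOH = 1.93, pH = 14 - pOH

pH = 12.07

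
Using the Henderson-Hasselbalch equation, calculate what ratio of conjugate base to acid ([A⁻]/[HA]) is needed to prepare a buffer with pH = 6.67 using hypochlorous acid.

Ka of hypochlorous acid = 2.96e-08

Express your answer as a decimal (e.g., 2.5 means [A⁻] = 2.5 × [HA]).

pKa = -log(2.96e-08) = 7.5287. pH = pKa + log([A⁻]/[HA]), so log([A⁻]/[HA]) = pH − pKa = 6.67 − 7.5287 = -0.8587. [A⁻]/[HA] = 10^(-0.8587) = 0.138

[A⁻]/[HA] = 0.138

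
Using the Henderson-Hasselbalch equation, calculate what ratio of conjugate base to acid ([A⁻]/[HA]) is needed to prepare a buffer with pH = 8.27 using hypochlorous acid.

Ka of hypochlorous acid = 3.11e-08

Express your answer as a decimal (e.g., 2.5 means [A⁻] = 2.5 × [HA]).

pKa = -log(3.11e-08) = 7.5072. pH = pKa + log([A⁻]/[HA]), so log([A⁻]/[HA]) = pH − pKa = 8.27 − 7.5072 = 0.7628. [A⁻]/[HA] = 10^(0.7628) = 5.79

[A⁻]/[HA] = 5.79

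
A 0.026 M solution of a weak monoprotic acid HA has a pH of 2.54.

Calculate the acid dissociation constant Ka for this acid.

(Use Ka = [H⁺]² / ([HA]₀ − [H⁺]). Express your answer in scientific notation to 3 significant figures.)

[H⁺] = 10^(−pH) = 10^(−2.54) = 2.884e-03 M. For HA ⇌ H⁺ + A⁻, Ka = [H⁺][A⁻]/[HA] = [H⁺]² / ([HA]₀ − [H⁺]) = (2.884e-03)² / (0.026 − 2.884e-03) = 3.60e-04.

K_a = 3.60e-04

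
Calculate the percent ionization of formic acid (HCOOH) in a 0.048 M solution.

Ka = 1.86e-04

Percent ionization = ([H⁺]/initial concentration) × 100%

Using Ka equilibrium: x² + Ka×x - Ka×C = 0. Solving: [H⁺] = 2.8964e-03. Percent = (2.8964e-03/0.048) × 100

Percent ionization = 6.03%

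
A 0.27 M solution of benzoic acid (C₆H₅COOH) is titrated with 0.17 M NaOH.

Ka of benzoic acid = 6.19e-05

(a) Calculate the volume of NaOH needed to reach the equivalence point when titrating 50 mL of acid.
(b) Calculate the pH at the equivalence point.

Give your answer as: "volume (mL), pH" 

moles acid = 0.27 × 50/1000 = 0.0135 mol; V_base = moles/0.17 × 1000 = 79.4 mL. At equivalence only the conjugate base is present: [A⁻] = 0.0135/0.129 = 1.0432e-01 M. Kb = Kw/Ka = 1.62e-10; [OH⁻] = √(Kb × [A⁻]) = 4.1052e-06; pOH = 5.39; pH = 14 - pOH = 8.61.

V = 79.4 mL, pH = 8.61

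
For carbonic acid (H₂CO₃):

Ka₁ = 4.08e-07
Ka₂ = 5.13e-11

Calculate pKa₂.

pKa₂ = -log(Ka₂) = -log(5.13e-11) = 10.29.

pK_{a2} = 10.29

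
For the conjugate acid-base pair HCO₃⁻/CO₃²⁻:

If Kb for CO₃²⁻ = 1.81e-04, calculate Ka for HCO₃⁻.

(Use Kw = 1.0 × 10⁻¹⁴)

For a conjugate pair Ka × Kb = Kw, so Ka = Kw/Kb = 1.0 × 10⁻¹⁴ / 1.81e-04 = 5.52e-11.

K_a = 5.52e-11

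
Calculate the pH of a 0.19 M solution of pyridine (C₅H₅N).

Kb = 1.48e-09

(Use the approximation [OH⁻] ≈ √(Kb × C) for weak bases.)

[OH⁻] = √(Kb × C) = √(1.48e-09 × 0.19) = 1.6769e-05. pOH = 4.78, pH = 14 - pOH

pH = 9.22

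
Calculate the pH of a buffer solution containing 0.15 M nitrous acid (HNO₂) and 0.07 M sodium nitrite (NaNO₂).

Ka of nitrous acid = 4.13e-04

pKa = -log(4.13e-04) = 3.38. pH = pKa + log([A⁻]/[HA]) = 3.38 + log(0.07/0.15)

pH = 3.05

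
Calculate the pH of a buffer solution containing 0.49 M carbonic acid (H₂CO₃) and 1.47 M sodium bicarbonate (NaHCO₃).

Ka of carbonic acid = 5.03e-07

pKa = -log(5.03e-07) = 6.30. pH = pKa + log([A⁻]/[HA]) = 6.30 + log(1.47/0.49)

pH = 6.78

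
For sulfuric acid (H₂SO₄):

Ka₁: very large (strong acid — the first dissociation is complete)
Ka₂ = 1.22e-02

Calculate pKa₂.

pKa₂ = -log(Ka₂) = -log(1.22e-02) = 1.91.

pK_{a2} = 1.91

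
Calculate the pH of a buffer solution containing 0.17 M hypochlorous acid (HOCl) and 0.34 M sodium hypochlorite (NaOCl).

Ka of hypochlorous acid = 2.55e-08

pKa = -log(2.55e-08) = 7.59. pH = pKa + log([A⁻]/[HA]) = 7.59 + log(0.34/0.17)

pH = 7.89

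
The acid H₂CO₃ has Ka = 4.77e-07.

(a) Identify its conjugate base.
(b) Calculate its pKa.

(a) The conjugate base is formed by removing one H⁺ from H₂CO₃, giving HCO₃⁻. (b) pKa = -log(Ka) = -log(4.77e-07) = 6.32.

Conjugate base: HCO₃⁻; pK_a = 6.32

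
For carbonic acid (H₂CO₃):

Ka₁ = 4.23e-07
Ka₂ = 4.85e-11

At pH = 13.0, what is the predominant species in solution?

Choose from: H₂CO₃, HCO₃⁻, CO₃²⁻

pKa₁ = 6.37, pKa₂ = 10.31. For a polyprotic acid the predominant species crosses at each pKa: below pKa_n the protonated form dominates, above it the deprotonated form does. At pH = 13.0, the predominant species is CO₃²⁻.

CO₃²⁻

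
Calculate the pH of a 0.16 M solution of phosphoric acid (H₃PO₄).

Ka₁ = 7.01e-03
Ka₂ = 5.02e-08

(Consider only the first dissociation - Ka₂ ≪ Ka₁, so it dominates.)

First dissociation dominates. From Ka₁ = [H⁺][HA⁻]/[H₂A], x² + Ka₁·x − Ka₁·C = 0 with C = 0.16 M and Ka₁ = 7.01e-03. Solving: [H⁺] = (−Ka₁ + √(Ka₁² + 4·Ka₁·C)) / 2 = 3.0168e-02 M. pH = -log(3.0168e-02) = 1.52.

pH = 1.52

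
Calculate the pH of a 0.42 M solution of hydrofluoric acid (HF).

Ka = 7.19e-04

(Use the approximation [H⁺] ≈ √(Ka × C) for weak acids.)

[H⁺] = √(Ka × C) = √(7.19e-04 × 0.42) = 1.7378e-02. pH = -log(1.7378e-02)

pH = 1.76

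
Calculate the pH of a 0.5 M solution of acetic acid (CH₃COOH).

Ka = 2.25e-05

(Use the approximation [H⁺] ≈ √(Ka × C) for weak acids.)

[H⁺] = √(Ka × C) = √(2.25e-05 × 0.5) = 3.3541e-03. pH = -log(3.3541e-03)

pH = 2.47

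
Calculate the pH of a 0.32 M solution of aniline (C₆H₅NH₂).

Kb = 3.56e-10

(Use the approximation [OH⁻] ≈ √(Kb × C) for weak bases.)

[OH⁻] = √(Kb × C) = √(3.56e-10 × 0.32) = 1.0673e-05. pOH = 4.97, pH = 14 - pOH

pH = 9.03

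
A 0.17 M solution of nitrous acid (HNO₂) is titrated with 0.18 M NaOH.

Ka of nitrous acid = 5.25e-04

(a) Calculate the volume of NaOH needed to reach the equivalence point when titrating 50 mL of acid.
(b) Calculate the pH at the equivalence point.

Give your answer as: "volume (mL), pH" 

moles acid = 0.17 × 50/1000 = 0.0085 mol; V_base = moles/0.18 × 1000 = 47.2 mL. At equivalence only the conjugate base is present: [A⁻] = 0.0085/0.097 = 8.7429e-02 M. Kb = Kw/Ka = 1.90e-11; [OH⁻] = √(Kb × [A⁻]) = 1.2905e-06; pOH = 5.89; pH = 14 - pOH = 8.11.

V = 47.2 mL, pH = 8.11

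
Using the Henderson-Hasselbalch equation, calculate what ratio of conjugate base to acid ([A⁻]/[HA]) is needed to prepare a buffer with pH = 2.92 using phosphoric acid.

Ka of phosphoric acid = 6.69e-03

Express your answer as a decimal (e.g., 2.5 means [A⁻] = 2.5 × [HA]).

pKa = -log(6.69e-03) = 2.1746. pH = pKa + log([A⁻]/[HA]), so log([A⁻]/[HA]) = pH − pKa = 2.92 − 2.1746 = 0.7454. [A⁻]/[HA] = 10^(0.7454) = 5.56

[A⁻]/[HA] = 5.56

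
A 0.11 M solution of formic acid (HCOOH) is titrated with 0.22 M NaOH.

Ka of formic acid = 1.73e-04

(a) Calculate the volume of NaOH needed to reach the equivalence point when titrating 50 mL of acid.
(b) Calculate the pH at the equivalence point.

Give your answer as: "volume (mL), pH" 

moles acid = 0.11 × 50/1000 = 0.0055 mol; V_base = moles/0.22 × 1000 = 25.0 mL. At equivalence only the conjugate base is present: [A⁻] = 0.0055/0.075 = 7.3333e-02 M. Kb = Kw/Ka = 5.78e-11; [OH⁻] = √(Kb × [A⁻]) = 2.0589e-06; pOH = 5.69; pH = 14 - pOH = 8.31.

V = 25.0 mL, pH = 8.31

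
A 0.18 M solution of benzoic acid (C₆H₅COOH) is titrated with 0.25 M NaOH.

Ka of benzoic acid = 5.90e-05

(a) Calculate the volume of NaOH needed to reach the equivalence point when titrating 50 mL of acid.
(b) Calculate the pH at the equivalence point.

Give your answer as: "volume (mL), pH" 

moles acid = 0.18 × 50/1000 = 0.009 mol; V_base = moles/0.25 × 1000 = 36.0 mL. At equivalence only the conjugate base is present: [A⁻] = 0.009/0.086 = 1.0465e-01 M. Kb = Kw/Ka = 1.69e-10; [OH⁻] = √(Kb × [A⁻]) = 4.2116e-06; pOH = 5.38; pH = 14 - pOH = 8.62.

V = 36.0 mL, pH = 8.62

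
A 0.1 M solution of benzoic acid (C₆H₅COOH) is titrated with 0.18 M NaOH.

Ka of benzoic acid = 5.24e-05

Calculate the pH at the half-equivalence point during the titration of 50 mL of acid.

At half-equivalence [HA] = [A⁻], so Henderson-Hasselbalch gives pH = pKa = -log(5.24e-05) = 4.28.

pH = pKa = 4.28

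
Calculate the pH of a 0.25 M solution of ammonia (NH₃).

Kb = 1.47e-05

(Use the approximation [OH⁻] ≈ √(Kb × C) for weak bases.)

[OH⁻] = √(Kb × C) = √(1.47e-05 × 0.25) = 1.9170e-03. pOH = 2.72, pH = 14 - pOH

pH = 11.28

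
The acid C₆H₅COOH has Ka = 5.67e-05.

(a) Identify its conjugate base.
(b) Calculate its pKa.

(a) The conjugate base is formed by removing one H⁺ from C₆H₅COOH, giving C₆H₅COO⁻. (b) pKa = -log(Ka) = -log(5.67e-05) = 4.25.

Conjugate base: C₆H₅COO⁻; pK_a = 4.25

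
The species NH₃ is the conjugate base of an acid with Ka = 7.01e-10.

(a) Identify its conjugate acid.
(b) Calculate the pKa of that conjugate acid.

(a) The conjugate acid is formed by adding one H⁺ to NH₃, giving NH₄⁺. (b) pKa = -log(Ka) = -log(7.01e-10) = 9.15.

Conjugate acid: NH₄⁺; pK_a = 9.15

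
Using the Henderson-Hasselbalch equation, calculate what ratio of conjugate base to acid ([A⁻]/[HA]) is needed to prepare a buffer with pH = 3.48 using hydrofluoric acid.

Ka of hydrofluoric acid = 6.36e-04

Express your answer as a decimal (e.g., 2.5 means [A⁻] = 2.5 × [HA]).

pKa = -log(6.36e-04) = 3.1965. pH = pKa + log([A⁻]/[HA]), so log([A⁻]/[HA]) = pH − pKa = 3.48 − 3.1965 = 0.2835. [A⁻]/[HA] = 10^(0.2835) = 1.92

[A⁻]/[HA] = 1.92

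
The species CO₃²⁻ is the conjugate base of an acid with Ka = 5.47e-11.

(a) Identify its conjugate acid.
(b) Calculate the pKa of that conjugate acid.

(a) The conjugate acid is formed by adding one H⁺ to CO₃²⁻, giving HCO₃⁻. (b) pKa = -log(Ka) = -log(5.47e-11) = 10.26.

Conjugate acid: HCO₃⁻; pK_a = 10.26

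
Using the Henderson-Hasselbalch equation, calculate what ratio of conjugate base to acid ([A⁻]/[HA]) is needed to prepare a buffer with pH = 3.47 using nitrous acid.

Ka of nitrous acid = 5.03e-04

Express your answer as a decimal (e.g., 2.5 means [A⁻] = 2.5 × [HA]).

pKa = -log(5.03e-04) = 3.2984. pH = pKa + log([A⁻]/[HA]), so log([A⁻]/[HA]) = pH − pKa = 3.47 − 3.2984 = 0.1716. [A⁻]/[HA] = 10^(0.1716) = 1.48

[A⁻]/[HA] = 1.48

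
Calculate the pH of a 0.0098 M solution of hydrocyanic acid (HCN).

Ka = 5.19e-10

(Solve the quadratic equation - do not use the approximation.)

x² + Ka×x - Ka×C = 0. Using quadratic formula: [H⁺] = 2.2550e-06

pH = 5.65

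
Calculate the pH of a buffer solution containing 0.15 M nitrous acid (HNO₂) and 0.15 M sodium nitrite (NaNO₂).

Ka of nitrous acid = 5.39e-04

pKa = -log(5.39e-04) = 3.27. pH = pKa + log([A⁻]/[HA]) = 3.27 + log(0.15/0.15)

pH = 3.27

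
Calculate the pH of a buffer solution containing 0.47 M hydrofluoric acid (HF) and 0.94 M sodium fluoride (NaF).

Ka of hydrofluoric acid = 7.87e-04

pKa = -log(7.87e-04) = 3.10. pH = pKa + log([A⁻]/[HA]) = 3.10 + log(0.94/0.47)

pH = 3.41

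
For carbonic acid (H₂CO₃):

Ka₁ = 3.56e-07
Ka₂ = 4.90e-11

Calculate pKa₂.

pKa₂ = -log(Ka₂) = -log(4.90e-11) = 10.31.

pK_{a2} = 10.31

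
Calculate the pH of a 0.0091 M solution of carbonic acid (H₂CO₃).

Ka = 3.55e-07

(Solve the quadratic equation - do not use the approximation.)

x² + Ka×x - Ka×C = 0. Using quadratic formula: [H⁺] = 5.6660e-05

pH = 4.25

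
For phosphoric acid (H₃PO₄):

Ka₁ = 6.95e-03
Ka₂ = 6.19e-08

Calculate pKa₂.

pKa₂ = -log(Ka₂) = -log(6.19e-08) = 7.21.

pK_{a2} = 7.21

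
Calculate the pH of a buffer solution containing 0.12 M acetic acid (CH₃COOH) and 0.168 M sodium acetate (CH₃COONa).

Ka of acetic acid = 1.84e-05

pKa = -log(1.84e-05) = 4.74. pH = pKa + log([A⁻]/[HA]) = 4.74 + log(0.168/0.12)

pH = 4.88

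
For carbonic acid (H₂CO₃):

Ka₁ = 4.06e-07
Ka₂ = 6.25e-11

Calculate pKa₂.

pKa₂ = -log(Ka₂) = -log(6.25e-11) = 10.20.

pK_{a2} = 10.20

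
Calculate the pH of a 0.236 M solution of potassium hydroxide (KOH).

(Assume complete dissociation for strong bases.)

[OH⁻] = 0.236 M for strong base. pOH = -log[OH⁻] = 0.63, pH = 14 - pOH

pH = 13.37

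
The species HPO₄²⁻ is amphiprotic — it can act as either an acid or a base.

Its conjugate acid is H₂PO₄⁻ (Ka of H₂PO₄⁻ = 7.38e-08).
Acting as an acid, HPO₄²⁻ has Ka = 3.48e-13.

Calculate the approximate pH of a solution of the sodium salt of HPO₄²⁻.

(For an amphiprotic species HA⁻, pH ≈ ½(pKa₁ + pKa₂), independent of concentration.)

pKa₁ = -log(7.38e-08) = 7.13; pKa₂ = -log(3.48e-13) = 12.46. For an amphiprotic species, pH ≈ ½(pKa₁ + pKa₂) = ½(7.13 + 12.46) = 9.80.

pH = 9.80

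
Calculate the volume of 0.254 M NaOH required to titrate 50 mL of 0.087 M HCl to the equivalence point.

At equivalence: moles acid = moles base. moles HCl = 0.087 × 50/1000 = 0.00435 mol. V_base = moles / 0.254 × 1000 = 17.1 mL.

V_{base} = 17.1 mL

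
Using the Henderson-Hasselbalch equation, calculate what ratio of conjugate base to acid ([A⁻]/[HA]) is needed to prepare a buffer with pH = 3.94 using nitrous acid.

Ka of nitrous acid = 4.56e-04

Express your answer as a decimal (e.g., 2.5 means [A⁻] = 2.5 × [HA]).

pKa = -log(4.56e-04) = 3.3410. pH = pKa + log([A⁻]/[HA]), so log([A⁻]/[HA]) = pH − pKa = 3.94 − 3.3410 = 0.5990. [A⁻]/[HA] = 10^(0.5990) = 3.97

[A⁻]/[HA] = 3.97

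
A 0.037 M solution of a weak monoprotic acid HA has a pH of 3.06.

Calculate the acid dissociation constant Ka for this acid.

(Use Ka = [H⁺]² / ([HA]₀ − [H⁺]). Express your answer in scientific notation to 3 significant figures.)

[H⁺] = 10^(−pH) = 10^(−3.06) = 8.710e-04 M. For HA ⇌ H⁺ + A⁻, Ka = [H⁺][A⁻]/[HA] = [H⁺]² / ([HA]₀ − [H⁺]) = (8.710e-04)² / (0.037 − 8.710e-04) = 2.10e-05.

K_a = 2.10e-05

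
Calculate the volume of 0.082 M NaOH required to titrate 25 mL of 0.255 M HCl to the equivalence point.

At equivalence: moles acid = moles base. moles HCl = 0.255 × 25/1000 = 0.006375 mol. V_base = moles / 0.082 × 1000 = 77.7 mL.

V_{base} = 77.7 mL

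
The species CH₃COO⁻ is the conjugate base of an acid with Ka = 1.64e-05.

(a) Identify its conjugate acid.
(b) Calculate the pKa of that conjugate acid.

(a) The conjugate acid is formed by adding one H⁺ to CH₃COO⁻, giving CH₃COOH. (b) pKa = -log(Ka) = -log(1.64e-05) = 4.79.

Conjugate acid: CH₃COOH; pK_a = 4.79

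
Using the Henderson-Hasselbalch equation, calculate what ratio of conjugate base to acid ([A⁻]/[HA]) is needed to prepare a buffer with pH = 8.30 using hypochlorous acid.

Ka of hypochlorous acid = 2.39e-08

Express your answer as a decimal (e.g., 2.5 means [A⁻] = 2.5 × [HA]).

pKa = -log(2.39e-08) = 7.6216. pH = pKa + log([A⁻]/[HA]), so log([A⁻]/[HA]) = pH − pKa = 8.30 − 7.6216 = 0.6784. [A⁻]/[HA] = 10^(0.6784) = 4.77

[A⁻]/[HA] = 4.77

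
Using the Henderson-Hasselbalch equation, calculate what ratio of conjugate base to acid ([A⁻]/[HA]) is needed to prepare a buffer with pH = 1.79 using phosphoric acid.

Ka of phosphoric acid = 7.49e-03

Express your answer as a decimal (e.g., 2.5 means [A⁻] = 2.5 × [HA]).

pKa = -log(7.49e-03) = 2.1255. pH = pKa + log([A⁻]/[HA]), so log([A⁻]/[HA]) = pH − pKa = 1.79 − 2.1255 = -0.3355. [A⁻]/[HA] = 10^(-0.3355) = 0.462

[A⁻]/[HA] = 0.462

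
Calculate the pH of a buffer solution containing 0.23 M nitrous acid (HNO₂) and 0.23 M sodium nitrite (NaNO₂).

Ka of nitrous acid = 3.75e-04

pKa = -log(3.75e-04) = 3.43. pH = pKa + log([A⁻]/[HA]) = 3.43 + log(0.23/0.23)

pH = 3.43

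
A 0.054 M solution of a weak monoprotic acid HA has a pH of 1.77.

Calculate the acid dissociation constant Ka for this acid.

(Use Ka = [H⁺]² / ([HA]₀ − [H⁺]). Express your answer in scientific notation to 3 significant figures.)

[H⁺] = 10^(−pH) = 10^(−1.77) = 1.698e-02 M. For HA ⇌ H⁺ + A⁻, Ka = [H⁺][A⁻]/[HA] = [H⁺]² / ([HA]₀ − [H⁺]) = (1.698e-02)² / (0.054 − 1.698e-02) = 7.79e-03.

K_a = 7.79e-03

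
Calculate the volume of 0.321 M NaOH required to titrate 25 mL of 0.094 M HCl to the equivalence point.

At equivalence: moles acid = moles base. moles HCl = 0.094 × 25/1000 = 0.00235 mol. V_base = moles / 0.321 × 1000 = 7.3 mL.

V_{base} = 7.3 mL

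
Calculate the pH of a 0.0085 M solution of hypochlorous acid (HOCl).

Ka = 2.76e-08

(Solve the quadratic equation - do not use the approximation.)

x² + Ka×x - Ka×C = 0. Using quadratic formula: [H⁺] = 1.5303e-05

pH = 4.82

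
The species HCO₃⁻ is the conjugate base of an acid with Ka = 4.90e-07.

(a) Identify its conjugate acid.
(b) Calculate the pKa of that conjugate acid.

(a) The conjugate acid is formed by adding one H⁺ to HCO₃⁻, giving H₂CO₃. (b) pKa = -log(Ka) = -log(4.90e-07) = 6.31.

Conjugate acid: H₂CO₃; pK_a = 6.31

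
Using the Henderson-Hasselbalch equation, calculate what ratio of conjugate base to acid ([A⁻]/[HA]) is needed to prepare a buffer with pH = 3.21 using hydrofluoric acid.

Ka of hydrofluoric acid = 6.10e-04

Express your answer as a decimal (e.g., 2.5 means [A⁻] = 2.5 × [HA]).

pKa = -log(6.10e-04) = 3.2147. pH = pKa + log([A⁻]/[HA]), so log([A⁻]/[HA]) = pH − pKa = 3.21 − 3.2147 = -0.0047. [A⁻]/[HA] = 10^(-0.0047) = 0.989

[A⁻]/[HA] = 0.989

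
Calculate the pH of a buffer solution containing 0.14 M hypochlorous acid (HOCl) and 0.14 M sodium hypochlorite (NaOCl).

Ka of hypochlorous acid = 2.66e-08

pKa = -log(2.66e-08) = 7.58. pH = pKa + log([A⁻]/[HA]) = 7.58 + log(0.14/0.14)

pH = 7.58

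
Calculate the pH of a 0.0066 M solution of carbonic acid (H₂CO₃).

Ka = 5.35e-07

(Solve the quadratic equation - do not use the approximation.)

x² + Ka×x - Ka×C = 0. Using quadratic formula: [H⁺] = 5.9155e-05

pH = 4.23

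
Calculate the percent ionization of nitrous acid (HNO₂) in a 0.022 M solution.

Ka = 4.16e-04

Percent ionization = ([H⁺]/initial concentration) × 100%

Using Ka equilibrium: x² + Ka×x - Ka×C = 0. Solving: [H⁺] = 2.8244e-03. Percent = (2.8244e-03/0.022) × 100

Percent ionization = 12.8%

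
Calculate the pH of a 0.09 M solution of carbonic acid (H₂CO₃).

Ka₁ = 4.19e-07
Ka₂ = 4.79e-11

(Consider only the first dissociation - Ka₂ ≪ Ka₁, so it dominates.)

First dissociation dominates. From Ka₁ = [H⁺][HA⁻]/[H₂A], x² + Ka₁·x − Ka₁·C = 0 with C = 0.09 M and Ka₁ = 4.19e-07. Solving: [H⁺] = (−Ka₁ + √(Ka₁² + 4·Ka₁·C)) / 2 = 1.9398e-04 M. pH = -log(1.9398e-04) = 3.71.

pH = 3.71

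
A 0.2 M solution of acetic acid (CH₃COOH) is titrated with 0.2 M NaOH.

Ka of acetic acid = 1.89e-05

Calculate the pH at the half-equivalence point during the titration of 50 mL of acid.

At half-equivalence [HA] = [A⁻], so Henderson-Hasselbalch gives pH = pKa = -log(1.89e-05) = 4.72.

pH = pKa = 4.72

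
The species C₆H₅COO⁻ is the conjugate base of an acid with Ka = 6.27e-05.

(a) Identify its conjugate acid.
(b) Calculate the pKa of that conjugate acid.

(a) The conjugate acid is formed by adding one H⁺ to C₆H₅COO⁻, giving C₆H₅COOH. (b) pKa = -log(Ka) = -log(6.27e-05) = 4.20.

Conjugate acid: C₆H₅COOH; pK_a = 4.20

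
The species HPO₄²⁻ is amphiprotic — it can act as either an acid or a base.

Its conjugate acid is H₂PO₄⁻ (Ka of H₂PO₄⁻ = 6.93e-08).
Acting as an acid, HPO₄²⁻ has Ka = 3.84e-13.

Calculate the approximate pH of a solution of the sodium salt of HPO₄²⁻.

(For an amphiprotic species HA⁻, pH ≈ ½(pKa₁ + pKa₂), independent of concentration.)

pKa₁ = -log(6.93e-08) = 7.16; pKa₂ = -log(3.84e-13) = 12.42. For an amphiprotic species, pH ≈ ½(pKa₁ + pKa₂) = ½(7.16 + 12.42) = 9.79.

pH = 9.79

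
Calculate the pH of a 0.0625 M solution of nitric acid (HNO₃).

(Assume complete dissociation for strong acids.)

[H⁺] = 0.0625 M for strong acid. pH = -log[H⁺] = -log(0.0625)

pH = 1.20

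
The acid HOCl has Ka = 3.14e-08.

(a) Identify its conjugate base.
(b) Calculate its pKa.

(a) The conjugate base is formed by removing one H⁺ from HOCl, giving OCl⁻. (b) pKa = -log(Ka) = -log(3.14e-08) = 7.50.

Conjugate base: OCl⁻; pK_a = 7.50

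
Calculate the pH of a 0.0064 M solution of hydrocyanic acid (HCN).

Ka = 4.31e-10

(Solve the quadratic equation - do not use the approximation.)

x² + Ka×x - Ka×C = 0. Using quadratic formula: [H⁺] = 1.6606e-06

pH = 5.78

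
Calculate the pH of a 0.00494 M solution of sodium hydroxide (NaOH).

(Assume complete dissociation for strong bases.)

[OH⁻] = 0.00494 M for strong base. pOH = -log[OH⁻] = 2.31, pH = 14 - pOH

pH = 11.69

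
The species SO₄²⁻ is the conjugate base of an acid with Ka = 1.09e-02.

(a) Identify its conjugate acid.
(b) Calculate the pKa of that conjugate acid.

(a) The conjugate acid is formed by adding one H⁺ to SO₄²⁻, giving HSO₄⁻. (b) pKa = -log(Ka) = -log(1.09e-02) = 1.96.

Conjugate acid: HSO₄⁻; pK_a = 1.96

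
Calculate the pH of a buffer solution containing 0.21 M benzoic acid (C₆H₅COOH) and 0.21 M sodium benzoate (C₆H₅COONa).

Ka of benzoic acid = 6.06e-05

pKa = -log(6.06e-05) = 4.22. pH = pKa + log([A⁻]/[HA]) = 4.22 + log(0.21/0.21)

pH = 4.22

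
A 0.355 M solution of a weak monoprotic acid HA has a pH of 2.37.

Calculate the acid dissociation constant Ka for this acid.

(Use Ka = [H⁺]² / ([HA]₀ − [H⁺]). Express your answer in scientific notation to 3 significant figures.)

[H⁺] = 10^(−pH) = 10^(−2.37) = 4.266e-03 M. For HA ⇌ H⁺ + A⁻, Ka = [H⁺][A⁻]/[HA] = [H⁺]² / ([HA]₀ − [H⁺]) = (4.266e-03)² / (0.355 − 4.266e-03) = 5.19e-05.

K_a = 5.19e-05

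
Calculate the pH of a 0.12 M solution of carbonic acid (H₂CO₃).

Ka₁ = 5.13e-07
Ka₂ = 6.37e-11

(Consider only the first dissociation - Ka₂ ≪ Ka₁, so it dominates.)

First dissociation dominates. From Ka₁ = [H⁺][HA⁻]/[H₂A], x² + Ka₁·x − Ka₁·C = 0 with C = 0.12 M and Ka₁ = 5.13e-07. Solving: [H⁺] = (−Ka₁ + √(Ka₁² + 4·Ka₁·C)) / 2 = 2.4786e-04 M. pH = -log(2.4786e-04) = 3.61.

pH = 3.61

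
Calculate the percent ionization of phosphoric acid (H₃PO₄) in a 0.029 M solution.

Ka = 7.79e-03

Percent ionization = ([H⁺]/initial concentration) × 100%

Using Ka equilibrium: x² + Ka×x - Ka×C = 0. Solving: [H⁺] = 1.1632e-02. Percent = (1.1632e-02/0.029) × 100

Percent ionization = 40.1%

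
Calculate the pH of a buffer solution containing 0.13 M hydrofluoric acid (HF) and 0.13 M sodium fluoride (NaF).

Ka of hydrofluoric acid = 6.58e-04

pKa = -log(6.58e-04) = 3.18. pH = pKa + log([A⁻]/[HA]) = 3.18 + log(0.13/0.13)

pH = 3.18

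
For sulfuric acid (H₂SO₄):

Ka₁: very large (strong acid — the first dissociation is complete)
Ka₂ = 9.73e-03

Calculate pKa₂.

pKa₂ = -log(Ka₂) = -log(9.73e-03) = 2.01.

pK_{a2} = 2.01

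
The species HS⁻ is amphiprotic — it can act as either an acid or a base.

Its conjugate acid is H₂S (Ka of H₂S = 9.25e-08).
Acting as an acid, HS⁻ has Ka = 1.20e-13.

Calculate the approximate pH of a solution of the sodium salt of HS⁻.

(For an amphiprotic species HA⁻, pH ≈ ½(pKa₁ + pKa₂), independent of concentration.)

pKa₁ = -log(9.25e-08) = 7.03; pKa₂ = -log(1.20e-13) = 12.92. For an amphiprotic species, pH ≈ ½(pKa₁ + pKa₂) = ½(7.03 + 12.92) = 9.98.

pH = 9.98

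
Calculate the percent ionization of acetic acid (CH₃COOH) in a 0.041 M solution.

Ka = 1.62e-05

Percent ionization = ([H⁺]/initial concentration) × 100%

Using Ka equilibrium: x² + Ka×x - Ka×C = 0. Solving: [H⁺] = 8.0692e-04. Percent = (8.0692e-04/0.041) × 100

Percent ionization = 1.97%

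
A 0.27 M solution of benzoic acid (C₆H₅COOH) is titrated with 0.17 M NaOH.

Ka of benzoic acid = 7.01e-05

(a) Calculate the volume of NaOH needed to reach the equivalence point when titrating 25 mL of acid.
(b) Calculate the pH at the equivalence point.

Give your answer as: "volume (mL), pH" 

moles acid = 0.27 × 25/1000 = 0.00675 mol; V_base = moles/0.17 × 1000 = 39.7 mL. At equivalence only the conjugate base is present: [A⁻] = 0.00675/0.065 = 1.0432e-01 M. Kb = Kw/Ka = 1.43e-10; [OH⁻] = √(Kb × [A⁻]) = 3.8576e-06; pOH = 5.41; pH = 14 - pOH = 8.59.

V = 39.7 mL, pH = 8.59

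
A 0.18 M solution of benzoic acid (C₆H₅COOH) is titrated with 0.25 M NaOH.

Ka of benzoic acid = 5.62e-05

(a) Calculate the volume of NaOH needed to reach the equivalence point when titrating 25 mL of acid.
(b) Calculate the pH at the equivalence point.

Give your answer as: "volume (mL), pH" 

moles acid = 0.18 × 25/1000 = 0.0045 mol; V_base = moles/0.25 × 1000 = 18.0 mL. At equivalence only the conjugate base is present: [A⁻] = 0.0045/0.043 = 1.0465e-01 M. Kb = Kw/Ka = 1.78e-10; [OH⁻] = √(Kb × [A⁻]) = 4.3152e-06; pOH = 5.36; pH = 14 - pOH = 8.64.

V = 18.0 mL, pH = 8.64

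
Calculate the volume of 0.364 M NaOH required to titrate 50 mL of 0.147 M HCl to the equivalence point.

At equivalence: moles acid = moles base. moles HCl = 0.147 × 50/1000 = 0.00735 mol. V_base = moles / 0.364 × 1000 = 20.2 mL.

V_{base} = 20.2 mL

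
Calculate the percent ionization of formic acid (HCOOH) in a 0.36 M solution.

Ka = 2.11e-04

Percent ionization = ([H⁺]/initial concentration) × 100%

Using Ka equilibrium: x² + Ka×x - Ka×C = 0. Solving: [H⁺] = 8.6106e-03. Percent = (8.6106e-03/0.36) × 100

Percent ionization = 2.39%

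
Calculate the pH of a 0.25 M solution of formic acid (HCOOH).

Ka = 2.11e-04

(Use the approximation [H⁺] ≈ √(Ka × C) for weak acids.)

[H⁺] = √(Ka × C) = √(2.11e-04 × 0.25) = 7.2629e-03. pH = -log(7.2629e-03)

pH = 2.14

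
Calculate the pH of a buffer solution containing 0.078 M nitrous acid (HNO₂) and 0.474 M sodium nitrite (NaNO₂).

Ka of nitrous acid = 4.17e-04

pKa = -log(4.17e-04) = 3.38. pH = pKa + log([A⁻]/[HA]) = 3.38 + log(0.474/0.078)

pH = 4.16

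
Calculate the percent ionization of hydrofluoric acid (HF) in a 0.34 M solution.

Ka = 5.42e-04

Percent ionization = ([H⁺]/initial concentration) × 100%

Using Ka equilibrium: x² + Ka×x - Ka×C = 0. Solving: [H⁺] = 1.3307e-02. Percent = (1.3307e-02/0.34) × 100

Percent ionization = 3.91%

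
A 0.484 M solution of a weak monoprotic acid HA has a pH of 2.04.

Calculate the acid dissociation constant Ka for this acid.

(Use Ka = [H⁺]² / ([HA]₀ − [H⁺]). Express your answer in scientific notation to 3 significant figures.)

[H⁺] = 10^(−pH) = 10^(−2.04) = 9.120e-03 M. For HA ⇌ H⁺ + A⁻, Ka = [H⁺][A⁻]/[HA] = [H⁺]² / ([HA]₀ − [H⁺]) = (9.120e-03)² / (0.484 − 9.120e-03) = 1.75e-04.

K_a = 1.75e-04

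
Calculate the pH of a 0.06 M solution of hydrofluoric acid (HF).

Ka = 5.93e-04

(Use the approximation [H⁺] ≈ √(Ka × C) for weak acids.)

[H⁺] = √(Ka × C) = √(5.93e-04 × 0.06) = 5.9649e-03. pH = -log(5.9649e-03)

pH = 2.22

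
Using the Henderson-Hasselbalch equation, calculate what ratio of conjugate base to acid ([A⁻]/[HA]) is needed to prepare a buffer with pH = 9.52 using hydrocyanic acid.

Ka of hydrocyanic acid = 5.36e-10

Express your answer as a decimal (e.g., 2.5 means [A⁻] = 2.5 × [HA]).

pKa = -log(5.36e-10) = 9.2708. pH = pKa + log([A⁻]/[HA]), so log([A⁻]/[HA]) = pH − pKa = 9.52 − 9.2708 = 0.2492. [A⁻]/[HA] = 10^(0.2492) = 1.77

[A⁻]/[HA] = 1.77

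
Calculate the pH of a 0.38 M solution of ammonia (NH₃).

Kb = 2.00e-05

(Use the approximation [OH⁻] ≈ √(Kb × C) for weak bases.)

[OH⁻] = √(Kb × C) = √(2.00e-05 × 0.38) = 2.7568e-03. pOH = 2.56, pH = 14 - pOH

pH = 11.44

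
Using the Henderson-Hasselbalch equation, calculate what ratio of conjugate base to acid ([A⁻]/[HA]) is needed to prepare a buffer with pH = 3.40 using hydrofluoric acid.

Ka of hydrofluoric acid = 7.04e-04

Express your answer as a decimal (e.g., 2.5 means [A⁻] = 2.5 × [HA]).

pKa = -log(7.04e-04) = 3.1524. pH = pKa + log([A⁻]/[HA]), so log([A⁻]/[HA]) = pH − pKa = 3.40 − 3.1524 = 0.2476. [A⁻]/[HA] = 10^(0.2476) = 1.77

[A⁻]/[HA] = 1.77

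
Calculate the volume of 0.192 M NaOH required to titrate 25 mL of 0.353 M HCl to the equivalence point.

At equivalence: moles acid = moles base. moles HCl = 0.353 × 25/1000 = 0.008825 mol. V_base = moles / 0.192 × 1000 = 46.0 mL.

V_{base} = 46.0 mL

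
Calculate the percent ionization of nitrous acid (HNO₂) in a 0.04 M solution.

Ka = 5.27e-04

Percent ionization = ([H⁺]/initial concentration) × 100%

Using Ka equilibrium: x² + Ka×x - Ka×C = 0. Solving: [H⁺] = 4.3354e-03. Percent = (4.3354e-03/0.04) × 100

Percent ionization = 10.8%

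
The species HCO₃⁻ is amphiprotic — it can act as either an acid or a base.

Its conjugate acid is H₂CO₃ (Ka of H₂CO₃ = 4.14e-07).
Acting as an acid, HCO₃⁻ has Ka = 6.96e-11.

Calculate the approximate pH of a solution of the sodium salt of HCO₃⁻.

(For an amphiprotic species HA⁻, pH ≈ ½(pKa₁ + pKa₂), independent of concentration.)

pKa₁ = -log(4.14e-07) = 6.38; pKa₂ = -log(6.96e-11) = 10.16. For an amphiprotic species, pH ≈ ½(pKa₁ + pKa₂) = ½(6.38 + 10.16) = 8.27.

pH = 8.27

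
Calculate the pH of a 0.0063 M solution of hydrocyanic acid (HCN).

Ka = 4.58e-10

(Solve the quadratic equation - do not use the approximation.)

x² + Ka×x - Ka×C = 0. Using quadratic formula: [H⁺] = 1.6984e-06

pH = 5.77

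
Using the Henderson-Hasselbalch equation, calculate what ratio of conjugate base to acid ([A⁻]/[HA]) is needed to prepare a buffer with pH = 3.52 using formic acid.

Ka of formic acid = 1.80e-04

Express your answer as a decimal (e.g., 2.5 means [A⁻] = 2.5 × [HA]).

pKa = -log(1.80e-04) = 3.7447. pH = pKa + log([A⁻]/[HA]), so log([A⁻]/[HA]) = pH − pKa = 3.52 − 3.7447 = -0.2247. [A⁻]/[HA] = 10^(-0.2247) = 0.596

[A⁻]/[HA] = 0.596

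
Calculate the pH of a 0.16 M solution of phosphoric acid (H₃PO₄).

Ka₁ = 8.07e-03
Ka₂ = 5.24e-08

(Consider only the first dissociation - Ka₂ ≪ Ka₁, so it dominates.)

First dissociation dominates. From Ka₁ = [H⁺][HA⁻]/[H₂A], x² + Ka₁·x − Ka₁·C = 0 with C = 0.16 M and Ka₁ = 8.07e-03. Solving: [H⁺] = (−Ka₁ + √(Ka₁² + 4·Ka₁·C)) / 2 = 3.2124e-02 M. pH = -log(3.2124e-02) = 1.49.

pH = 1.49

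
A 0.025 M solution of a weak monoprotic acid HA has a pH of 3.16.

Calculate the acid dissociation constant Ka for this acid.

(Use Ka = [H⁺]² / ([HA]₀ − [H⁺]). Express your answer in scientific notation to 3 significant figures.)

[H⁺] = 10^(−pH) = 10^(−3.16) = 6.918e-04 M. For HA ⇌ H⁺ + A⁻, Ka = [H⁺][A⁻]/[HA] = [H⁺]² / ([HA]₀ − [H⁺]) = (6.918e-04)² / (0.025 − 6.918e-04) = 1.97e-05.

K_a = 1.97e-05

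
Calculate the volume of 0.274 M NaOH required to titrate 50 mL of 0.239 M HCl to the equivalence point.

At equivalence: moles acid = moles base. moles HCl = 0.239 × 50/1000 = 0.01195 mol. V_base = moles / 0.274 × 1000 = 43.6 mL.

V_{base} = 43.6 mL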